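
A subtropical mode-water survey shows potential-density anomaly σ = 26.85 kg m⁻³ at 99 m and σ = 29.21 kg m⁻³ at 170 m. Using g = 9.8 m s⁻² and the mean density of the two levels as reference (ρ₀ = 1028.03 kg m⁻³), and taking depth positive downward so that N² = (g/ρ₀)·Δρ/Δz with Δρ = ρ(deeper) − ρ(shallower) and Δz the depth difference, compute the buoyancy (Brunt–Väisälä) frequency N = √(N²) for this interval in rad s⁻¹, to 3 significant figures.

Δρ = 1029.21 − 1026.85 = 2.36 kg m⁻³ over Δz = 170 − 99 = 71 m.
N² = (9.8/1028.03) × (2.36/71) = 3.1686 × 10⁻⁴ s⁻².
N = √(3.1686 × 10⁻⁴) = 0.017801 rad s⁻¹ ≈ 0.0178 rad s⁻¹.
N² > 0, so the interval is statically stable.

0.0178 rad s⁻¹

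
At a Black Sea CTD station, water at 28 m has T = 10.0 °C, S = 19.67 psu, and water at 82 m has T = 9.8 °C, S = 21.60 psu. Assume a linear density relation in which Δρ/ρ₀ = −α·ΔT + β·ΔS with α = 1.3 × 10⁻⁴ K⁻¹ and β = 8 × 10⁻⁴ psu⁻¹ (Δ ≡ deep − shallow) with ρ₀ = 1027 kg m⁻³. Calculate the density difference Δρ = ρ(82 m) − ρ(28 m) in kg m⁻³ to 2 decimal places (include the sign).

+1.61 kg m⁻³

ΔT = -0.2 K, ΔS = +1.93 psu (deep − shallow).
Δρ/ρ₀ = −(1.3 × 10⁻⁴)(-0.2) + (8 × 10⁻⁴)(+1.93) = 1.57 × 10⁻³.
Δρ = 1027 × (1.57 × 10⁻³) = +1.61 kg m⁻³.
Positive Δρ: denser below, stable.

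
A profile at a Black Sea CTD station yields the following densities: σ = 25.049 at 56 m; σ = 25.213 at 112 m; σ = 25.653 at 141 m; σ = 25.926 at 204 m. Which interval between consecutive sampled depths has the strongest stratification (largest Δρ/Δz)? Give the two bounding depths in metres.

112–141 m

Compute the density gradient over each adjacent pair:
  56–112 m: Δρ/Δz = 0.164/56 = 2.9 × 10⁻³ kg m⁻⁴
  112–141 m: Δρ/Δz = 0.440/29 = 0.015 kg m⁻⁴
  141–204 m: Δρ/Δz = 0.273/63 = 4.3 × 10⁻³ kg m⁻⁴
The largest gradient is in the 112–141 m interval — the pycnocline.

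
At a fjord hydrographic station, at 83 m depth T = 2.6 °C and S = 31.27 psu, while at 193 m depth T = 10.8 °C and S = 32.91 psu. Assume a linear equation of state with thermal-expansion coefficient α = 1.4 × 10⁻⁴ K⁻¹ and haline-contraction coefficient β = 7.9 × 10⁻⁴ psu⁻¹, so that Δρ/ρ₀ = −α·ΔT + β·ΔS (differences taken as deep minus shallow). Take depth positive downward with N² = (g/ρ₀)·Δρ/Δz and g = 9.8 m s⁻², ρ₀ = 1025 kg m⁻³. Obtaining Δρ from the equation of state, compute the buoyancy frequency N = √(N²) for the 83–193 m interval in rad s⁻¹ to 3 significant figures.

3.63 × 10⁻³ rad s⁻¹

ΔT = +8.2 K, ΔS = +1.64 psu (deep − shallow).
Δρ/ρ₀ = −αΔT + βΔS = -1.148 × 10⁻³ + 1.2956 × 10⁻³ = 1.476 × 10⁻⁴, so Δρ ≈ 0.1513 kg m⁻³.
N² = (g/ρ₀)·Δρ/Δz = g·(Δρ/ρ₀)/Δz = 9.8 × 1.476 × 10⁻⁴ / 110 = 1.3150 × 10⁻⁵ s⁻².
N = √(1.3150 × 10⁻⁵) = 3.6263 × 10⁻³ rad s⁻¹ ≈ 3.63 × 10⁻³ rad s⁻¹.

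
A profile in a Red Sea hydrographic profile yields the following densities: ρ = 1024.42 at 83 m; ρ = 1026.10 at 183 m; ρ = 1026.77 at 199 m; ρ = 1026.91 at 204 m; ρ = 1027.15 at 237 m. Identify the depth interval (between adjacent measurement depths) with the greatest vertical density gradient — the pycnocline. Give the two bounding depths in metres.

183–199 m

Compute the density gradient over each adjacent pair:
  83–183 m: Δρ/Δz = 1.68/100 = 0.017 kg m⁻⁴
  183–199 m: Δρ/Δz = 0.67/16 = 0.042 kg m⁻⁴
  199–204 m: Δρ/Δz = 0.14/5 = 0.028 kg m⁻⁴
  204–237 m: Δρ/Δz = 0.24/33 = 7.3 × 10⁻³ kg m⁻⁴
The largest gradient is in the 183–199 m interval — the pycnocline.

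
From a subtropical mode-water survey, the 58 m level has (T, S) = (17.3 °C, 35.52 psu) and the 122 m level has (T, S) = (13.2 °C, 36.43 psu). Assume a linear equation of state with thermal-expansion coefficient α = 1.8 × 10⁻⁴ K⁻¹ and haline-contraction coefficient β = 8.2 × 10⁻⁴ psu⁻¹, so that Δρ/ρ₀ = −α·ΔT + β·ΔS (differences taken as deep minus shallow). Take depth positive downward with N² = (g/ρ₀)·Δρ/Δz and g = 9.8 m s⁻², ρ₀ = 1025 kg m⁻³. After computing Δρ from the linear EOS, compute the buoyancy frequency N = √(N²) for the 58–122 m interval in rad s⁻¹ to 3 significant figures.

ΔT = -4.1 K, ΔS = +0.91 psu (deep − shallow).
Δρ/ρ₀ = −αΔT + βΔS = 7.38 × 10⁻⁴ + 7.462 × 10⁻⁴ = 1.4842 × 10⁻³, so Δρ ≈ 1.521 kg m⁻³.
N² = (g/ρ₀)·Δρ/Δz = g·(Δρ/ρ₀)/Δz = 9.8 × 1.4842 × 10⁻³ / 64 = 2.2727 × 10⁻⁴ s⁻².
N = √(2.2727 × 10⁻⁴) = 0.015075 rad s⁻¹ ≈ 0.0151 rad s⁻¹.

0.0151 rad s⁻¹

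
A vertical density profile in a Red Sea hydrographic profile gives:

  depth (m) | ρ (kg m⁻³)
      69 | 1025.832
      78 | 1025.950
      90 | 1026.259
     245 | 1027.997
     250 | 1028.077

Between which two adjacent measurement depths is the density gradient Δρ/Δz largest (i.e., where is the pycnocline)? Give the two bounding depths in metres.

78–90 m

Compute the density gradient over each adjacent pair:
  69–78 m: Δρ/Δz = 0.118/9 = 0.013 kg m⁻⁴
  78–90 m: Δρ/Δz = 0.309/12 = 0.026 kg m⁻⁴
  90–245 m: Δρ/Δz = 1.738/155 = 0.011 kg m⁻⁴
  245–250 m: Δρ/Δz = 0.080/5 = 0.016 kg m⁻⁴
The largest gradient is in the 78–90 m interval — the pycnocline.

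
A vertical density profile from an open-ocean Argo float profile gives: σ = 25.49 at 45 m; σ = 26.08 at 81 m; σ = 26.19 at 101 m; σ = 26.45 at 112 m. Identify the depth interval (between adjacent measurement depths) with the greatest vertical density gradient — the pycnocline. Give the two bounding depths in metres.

Compute the density gradient over each adjacent pair:
  45–81 m: Δρ/Δz = 0.59/36 = 0.016 kg m⁻⁴
  81–101 m: Δρ/Δz = 0.11/20 = 5.5 × 10⁻³ kg m⁻⁴
  101–112 m: Δρ/Δz = 0.26/11 = 0.024 kg m⁻⁴
The largest gradient is in the 101–112 m interval — the pycnocline.

101–112 m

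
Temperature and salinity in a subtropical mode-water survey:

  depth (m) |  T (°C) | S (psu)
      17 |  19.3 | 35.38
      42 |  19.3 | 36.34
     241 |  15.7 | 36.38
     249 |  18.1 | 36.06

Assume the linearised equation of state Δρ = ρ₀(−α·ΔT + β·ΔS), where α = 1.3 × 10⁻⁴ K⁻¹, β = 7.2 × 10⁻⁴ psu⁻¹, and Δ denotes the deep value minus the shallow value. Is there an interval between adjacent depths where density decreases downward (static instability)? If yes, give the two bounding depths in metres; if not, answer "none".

241–249 m

Evaluate Δρ/ρ₀ = −αΔT + βΔS across each adjacent pair:
  17–42 m: −αΔT+βΔS = −(1.3 × 10⁻⁴)(+0.0)+(7.2 × 10⁻⁴)(+0.96) = 6.9 × 10⁻⁴ → stable
  42–241 m: −αΔT+βΔS = −(1.3 × 10⁻⁴)(-3.6)+(7.2 × 10⁻⁴)(+0.04) = 5.0 × 10⁻⁴ → stable
  241–249 m: −αΔT+βΔS = −(1.3 × 10⁻⁴)(+2.4)+(7.2 × 10⁻⁴)(-0.32) = -5.4 × 10⁻⁴ → UNSTABLE
The 241–249 m interval has Δρ < 0: lighter water underlies denser water.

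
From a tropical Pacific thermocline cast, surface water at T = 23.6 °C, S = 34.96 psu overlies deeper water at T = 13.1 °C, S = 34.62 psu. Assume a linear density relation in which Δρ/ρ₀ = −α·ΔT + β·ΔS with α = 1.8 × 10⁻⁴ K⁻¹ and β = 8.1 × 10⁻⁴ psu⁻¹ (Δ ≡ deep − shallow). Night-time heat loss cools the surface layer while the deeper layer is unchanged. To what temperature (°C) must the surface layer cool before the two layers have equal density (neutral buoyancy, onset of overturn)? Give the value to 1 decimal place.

Neutral buoyancy requires Δρ = 0, i.e. −α(T_deep − T_surf′) + β(S_deep − S_surf) = 0.
T_surf′ = T_deep − (β/α)·ΔS = 13.1 − (8.1 × 10⁻⁴/1.8 × 10⁻⁴)·(-0.34) = 14.630 °C.
Cooling required: 23.6 − (14.630) = 8.970 °C.

14.6 °C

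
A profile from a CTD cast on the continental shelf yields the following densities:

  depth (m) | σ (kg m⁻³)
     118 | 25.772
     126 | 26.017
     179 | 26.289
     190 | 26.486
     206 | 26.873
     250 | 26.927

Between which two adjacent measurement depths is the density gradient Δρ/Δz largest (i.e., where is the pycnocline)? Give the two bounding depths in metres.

Compute the density gradient over each adjacent pair:
  118–126 m: Δρ/Δz = 0.245/8 = 0.031 kg m⁻⁴
  126–179 m: Δρ/Δz = 0.272/53 = 5.1 × 10⁻³ kg m⁻⁴
  179–190 m: Δρ/Δz = 0.197/11 = 0.018 kg m⁻⁴
  190–206 m: Δρ/Δz = 0.387/16 = 0.024 kg m⁻⁴
  206–250 m: Δρ/Δz = 0.054/44 = 1.2 × 10⁻³ kg m⁻⁴
The largest gradient is in the 118–126 m interval — the pycnocline.

118–126 m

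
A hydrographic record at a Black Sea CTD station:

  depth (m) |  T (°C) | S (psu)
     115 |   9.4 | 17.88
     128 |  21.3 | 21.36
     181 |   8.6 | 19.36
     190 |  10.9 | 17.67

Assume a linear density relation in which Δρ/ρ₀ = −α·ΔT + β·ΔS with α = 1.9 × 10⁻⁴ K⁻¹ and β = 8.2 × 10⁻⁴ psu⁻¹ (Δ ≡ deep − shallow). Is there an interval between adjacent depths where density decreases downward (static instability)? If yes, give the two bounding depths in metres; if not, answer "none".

181–190 m

Evaluate Δρ/ρ₀ = −αΔT + βΔS across each adjacent pair:
  115–128 m: −αΔT+βΔS = −(1.9 × 10⁻⁴)(+11.9)+(8.2 × 10⁻⁴)(+3.48) = 5.9 × 10⁻⁴ → stable
  128–181 m: −αΔT+βΔS = −(1.9 × 10⁻⁴)(-12.7)+(8.2 × 10⁻⁴)(-2.00) = 7.7 × 10⁻⁴ → stable
  181–190 m: −αΔT+βΔS = −(1.9 × 10⁻⁴)(+2.3)+(8.2 × 10⁻⁴)(-1.69) = -1.8 × 10⁻³ → UNSTABLE
The 181–190 m interval has Δρ < 0: lighter water underlies denser water.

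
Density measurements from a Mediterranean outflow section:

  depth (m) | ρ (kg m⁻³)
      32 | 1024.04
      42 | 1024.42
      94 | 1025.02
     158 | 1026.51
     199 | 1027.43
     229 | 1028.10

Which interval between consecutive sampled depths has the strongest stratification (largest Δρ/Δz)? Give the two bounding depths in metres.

Compute the density gradient over each adjacent pair:
  32–42 m: Δρ/Δz = 0.38/10 = 0.038 kg m⁻⁴
  42–94 m: Δρ/Δz = 0.60/52 = 0.012 kg m⁻⁴
  94–158 m: Δρ/Δz = 1.49/64 = 0.023 kg m⁻⁴
  158–199 m: Δρ/Δz = 0.92/41 = 0.022 kg m⁻⁴
  199–229 m: Δρ/Δz = 0.67/30 = 0.022 kg m⁻⁴
The largest gradient is in the 32–42 m interval — the pycnocline.

32–42 m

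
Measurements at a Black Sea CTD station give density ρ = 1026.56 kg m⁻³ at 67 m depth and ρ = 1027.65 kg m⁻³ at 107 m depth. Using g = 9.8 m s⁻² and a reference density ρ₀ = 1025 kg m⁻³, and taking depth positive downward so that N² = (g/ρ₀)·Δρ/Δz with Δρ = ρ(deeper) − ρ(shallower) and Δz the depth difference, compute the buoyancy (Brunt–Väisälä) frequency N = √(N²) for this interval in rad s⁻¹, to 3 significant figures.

Δρ = 1027.65 − 1026.56 = 1.09 kg m⁻³ over Δz = 107 − 67 = 40 m.
N² = (9.8/1025) × (1.09/40) = 2.6054 × 10⁻⁴ s⁻².
N = √(2.6054 × 10⁻⁴) = 0.016141 rad s⁻¹ ≈ 0.0161 rad s⁻¹.

0.0161 rad s⁻¹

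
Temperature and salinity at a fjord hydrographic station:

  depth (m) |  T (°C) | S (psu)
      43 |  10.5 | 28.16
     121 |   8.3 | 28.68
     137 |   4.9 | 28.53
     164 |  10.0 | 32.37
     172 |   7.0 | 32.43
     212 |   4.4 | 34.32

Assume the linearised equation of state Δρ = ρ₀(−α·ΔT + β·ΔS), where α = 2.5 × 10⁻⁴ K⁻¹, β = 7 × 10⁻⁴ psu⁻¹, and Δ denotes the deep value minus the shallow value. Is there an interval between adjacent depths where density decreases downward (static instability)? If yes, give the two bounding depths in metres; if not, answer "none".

none

Evaluate Δρ/ρ₀ = −αΔT + βΔS across each adjacent pair:
  43–121 m: −αΔT+βΔS = −(2.5 × 10⁻⁴)(-2.2)+(7 × 10⁻⁴)(+0.52) = 9.1 × 10⁻⁴ → stable
  121–137 m: −αΔT+βΔS = −(2.5 × 10⁻⁴)(-3.4)+(7 × 10⁻⁴)(-0.15) = 7.5 × 10⁻⁴ → stable
  137–164 m: −αΔT+βΔS = −(2.5 × 10⁻⁴)(+5.1)+(7 × 10⁻⁴)(+3.84) = 1.4 × 10⁻³ → stable
  164–172 m: −αΔT+βΔS = −(2.5 × 10⁻⁴)(-3.0)+(7 × 10⁻⁴)(+0.06) = 7.9 × 10⁻⁴ → stable
  172–212 m: −αΔT+βΔS = −(2.5 × 10⁻⁴)(-2.6)+(7 × 10⁻⁴)(+1.89) = 2.0 × 10⁻³ → stable
Every interval has Δρ > 0: the column is stably stratified throughout.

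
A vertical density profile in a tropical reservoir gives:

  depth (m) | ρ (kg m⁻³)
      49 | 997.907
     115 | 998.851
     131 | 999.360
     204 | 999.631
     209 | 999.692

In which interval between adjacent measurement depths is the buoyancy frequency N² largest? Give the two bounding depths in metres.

115–131 m

Compute the density gradient over each adjacent pair:
  49–115 m: Δρ/Δz = 0.944/66 = 0.014 kg m⁻⁴
  115–131 m: Δρ/Δz = 0.509/16 = 0.032 kg m⁻⁴
  131–204 m: Δρ/Δz = 0.271/73 = 3.7 × 10⁻³ kg m⁻⁴
  204–209 m: Δρ/Δz = 0.061/5 = 0.012 kg m⁻⁴
The largest gradient is in the 115–131 m interval — the pycnocline.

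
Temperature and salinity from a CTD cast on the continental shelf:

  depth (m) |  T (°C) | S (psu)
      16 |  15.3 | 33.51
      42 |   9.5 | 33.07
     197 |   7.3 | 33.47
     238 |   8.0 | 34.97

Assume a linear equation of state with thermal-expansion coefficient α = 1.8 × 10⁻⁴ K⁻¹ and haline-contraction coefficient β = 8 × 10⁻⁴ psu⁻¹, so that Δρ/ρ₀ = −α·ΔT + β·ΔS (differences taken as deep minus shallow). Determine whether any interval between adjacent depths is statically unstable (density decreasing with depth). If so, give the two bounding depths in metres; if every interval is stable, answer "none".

Evaluate Δρ/ρ₀ = −αΔT + βΔS across each adjacent pair:
  16–42 m: −αΔT+βΔS = −(1.8 × 10⁻⁴)(-5.8)+(8 × 10⁻⁴)(-0.44) = 6.9 × 10⁻⁴ → stable
  42–197 m: −αΔT+βΔS = −(1.8 × 10⁻⁴)(-2.2)+(8 × 10⁻⁴)(+0.40) = 7.2 × 10⁻⁴ → stable
  197–238 m: −αΔT+βΔS = −(1.8 × 10⁻⁴)(+0.7)+(8 × 10⁻⁴)(+1.50) = 1.1 × 10⁻³ → stable
Every interval has Δρ > 0: the column is stably stratified throughout.

none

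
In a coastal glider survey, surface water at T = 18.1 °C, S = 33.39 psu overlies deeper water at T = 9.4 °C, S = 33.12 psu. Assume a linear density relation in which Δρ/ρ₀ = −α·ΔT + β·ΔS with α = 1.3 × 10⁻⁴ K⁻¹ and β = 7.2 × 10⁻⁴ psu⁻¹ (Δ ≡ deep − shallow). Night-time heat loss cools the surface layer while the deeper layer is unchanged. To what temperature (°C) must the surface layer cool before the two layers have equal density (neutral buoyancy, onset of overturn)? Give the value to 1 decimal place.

Neutral buoyancy requires Δρ = 0, i.e. −α(T_deep − T_surf′) + β(S_deep − S_surf) = 0.
T_surf′ = T_deep − (β/α)·ΔS = 9.4 − (7.2 × 10⁻⁴/1.3 × 10⁻⁴)·(-0.27) = 10.895 °C.
Cooling required: 18.1 − (10.895) = 7.205 °C.

10.9 °C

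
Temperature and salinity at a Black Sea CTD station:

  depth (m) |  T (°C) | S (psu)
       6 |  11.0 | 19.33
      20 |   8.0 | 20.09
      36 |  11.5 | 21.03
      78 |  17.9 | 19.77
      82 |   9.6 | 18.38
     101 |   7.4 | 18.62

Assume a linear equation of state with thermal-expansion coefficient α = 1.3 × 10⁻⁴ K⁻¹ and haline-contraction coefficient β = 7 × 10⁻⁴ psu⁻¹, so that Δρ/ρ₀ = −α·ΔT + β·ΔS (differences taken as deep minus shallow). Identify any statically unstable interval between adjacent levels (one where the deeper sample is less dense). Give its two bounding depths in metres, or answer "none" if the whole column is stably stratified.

36–78 m

Evaluate Δρ/ρ₀ = −αΔT + βΔS across each adjacent pair:
  6–20 m: −αΔT+βΔS = −(1.3 × 10⁻⁴)(-3.0)+(7 × 10⁻⁴)(+0.76) = 9.2 × 10⁻⁴ → stable
  20–36 m: −αΔT+βΔS = −(1.3 × 10⁻⁴)(+3.5)+(7 × 10⁻⁴)(+0.94) = 2.0 × 10⁻⁴ → stable
  36–78 m: −αΔT+βΔS = −(1.3 × 10⁻⁴)(+6.4)+(7 × 10⁻⁴)(-1.26) = -1.7 × 10⁻³ → UNSTABLE
  78–82 m: −αΔT+βΔS = −(1.3 × 10⁻⁴)(-8.3)+(7 × 10⁻⁴)(-1.39) = 1.1 × 10⁻⁴ → stable
  82–101 m: −αΔT+βΔS = −(1.3 × 10⁻⁴)(-2.2)+(7 × 10⁻⁴)(+0.24) = 4.5 × 10⁻⁴ → stable
The 36–78 m interval has Δρ < 0: lighter water underlies denser water.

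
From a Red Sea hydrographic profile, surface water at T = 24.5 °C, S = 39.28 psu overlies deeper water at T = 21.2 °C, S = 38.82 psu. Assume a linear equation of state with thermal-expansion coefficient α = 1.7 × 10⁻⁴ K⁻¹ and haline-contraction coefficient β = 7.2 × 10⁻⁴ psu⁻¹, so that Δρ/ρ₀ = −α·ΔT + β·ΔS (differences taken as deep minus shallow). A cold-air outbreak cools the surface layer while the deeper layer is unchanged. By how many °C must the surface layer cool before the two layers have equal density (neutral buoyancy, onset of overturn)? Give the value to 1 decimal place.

Neutral buoyancy requires Δρ = 0, i.e. −α(T_deep − T_surf′) + β(S_deep − S_surf) = 0.
T_surf′ = T_deep − (β/α)·ΔS = 21.2 − (7.2 × 10⁻⁴/1.7 × 10⁻⁴)·(-0.46) = 23.148 °C.
Cooling required: 24.5 − (23.148) = 1.352 °C.

1.4 °C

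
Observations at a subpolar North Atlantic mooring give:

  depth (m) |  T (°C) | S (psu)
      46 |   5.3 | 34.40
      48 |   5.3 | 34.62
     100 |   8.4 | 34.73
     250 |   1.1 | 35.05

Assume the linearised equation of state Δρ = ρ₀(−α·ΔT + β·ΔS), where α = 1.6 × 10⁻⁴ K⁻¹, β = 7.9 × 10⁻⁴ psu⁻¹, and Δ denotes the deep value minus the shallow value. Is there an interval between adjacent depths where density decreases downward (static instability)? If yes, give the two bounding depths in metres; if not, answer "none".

Evaluate Δρ/ρ₀ = −αΔT + βΔS across each adjacent pair:
  46–48 m: −αΔT+βΔS = −(1.6 × 10⁻⁴)(+0.0)+(7.9 × 10⁻⁴)(+0.22) = 1.7 × 10⁻⁴ → stable
  48–100 m: −αΔT+βΔS = −(1.6 × 10⁻⁴)(+3.1)+(7.9 × 10⁻⁴)(+0.11) = -4.1 × 10⁻⁴ → UNSTABLE
  100–250 m: −αΔT+βΔS = −(1.6 × 10⁻⁴)(-7.3)+(7.9 × 10⁻⁴)(+0.32) = 1.4 × 10⁻³ → stable
The 48–100 m interval has Δρ < 0: lighter water underlies denser water.

48–100 m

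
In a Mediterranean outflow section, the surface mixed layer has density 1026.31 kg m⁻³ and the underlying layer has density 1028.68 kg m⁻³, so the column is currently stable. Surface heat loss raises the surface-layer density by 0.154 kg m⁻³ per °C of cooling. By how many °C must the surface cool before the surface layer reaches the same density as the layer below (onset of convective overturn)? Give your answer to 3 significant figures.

Density deficit of the surface layer: 1028.68 − 1026.31 = 2.37 kg m⁻³.
Required change = 2.37 / 0.154 = 15.4 °C.

15.4 °C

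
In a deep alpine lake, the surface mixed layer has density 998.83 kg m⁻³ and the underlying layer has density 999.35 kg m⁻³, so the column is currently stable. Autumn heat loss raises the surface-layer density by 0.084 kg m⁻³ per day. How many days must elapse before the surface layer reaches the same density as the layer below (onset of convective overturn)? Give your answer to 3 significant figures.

6.19 days

Density deficit of the surface layer: 999.35 − 998.83 = 0.52 kg m⁻³.
Required change = 0.52 / 0.084 = 6.19 days.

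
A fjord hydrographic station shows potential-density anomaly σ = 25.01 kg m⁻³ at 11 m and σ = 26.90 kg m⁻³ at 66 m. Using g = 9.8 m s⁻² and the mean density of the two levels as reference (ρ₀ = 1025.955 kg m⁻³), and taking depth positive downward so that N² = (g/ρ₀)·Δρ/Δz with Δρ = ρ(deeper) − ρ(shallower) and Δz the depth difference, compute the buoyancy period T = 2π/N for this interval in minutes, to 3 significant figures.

5.78 min

Δρ = 1026.90 − 1025.01 = 1.89 kg m⁻³ over Δz = 66 − 11 = 55 m.
N² = (9.8/1025.955) × (1.89/55) = 3.2824 × 10⁻⁴ s⁻².
N = √(3.2824 × 10⁻⁴) = 0.018117 rad s⁻¹, so T = 2π/N = 346.81 s = 5.7802 min ≈ 5.78 min.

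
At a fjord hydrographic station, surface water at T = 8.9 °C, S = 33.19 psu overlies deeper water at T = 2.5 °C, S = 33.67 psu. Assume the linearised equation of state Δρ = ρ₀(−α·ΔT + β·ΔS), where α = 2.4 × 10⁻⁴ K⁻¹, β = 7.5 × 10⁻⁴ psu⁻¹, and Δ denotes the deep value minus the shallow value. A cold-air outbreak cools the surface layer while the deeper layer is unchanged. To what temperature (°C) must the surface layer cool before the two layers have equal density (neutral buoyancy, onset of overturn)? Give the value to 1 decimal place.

Neutral buoyancy requires Δρ = 0, i.e. −α(T_deep − T_surf′) + β(S_deep − S_surf) = 0.
T_surf′ = T_deep − (β/α)·ΔS = 2.5 − (7.5 × 10⁻⁴/2.4 × 10⁻⁴)·(+0.48) = 1.000 °C.
Cooling required: 8.9 − (1.000) = 7.900 °C.

1.0 °C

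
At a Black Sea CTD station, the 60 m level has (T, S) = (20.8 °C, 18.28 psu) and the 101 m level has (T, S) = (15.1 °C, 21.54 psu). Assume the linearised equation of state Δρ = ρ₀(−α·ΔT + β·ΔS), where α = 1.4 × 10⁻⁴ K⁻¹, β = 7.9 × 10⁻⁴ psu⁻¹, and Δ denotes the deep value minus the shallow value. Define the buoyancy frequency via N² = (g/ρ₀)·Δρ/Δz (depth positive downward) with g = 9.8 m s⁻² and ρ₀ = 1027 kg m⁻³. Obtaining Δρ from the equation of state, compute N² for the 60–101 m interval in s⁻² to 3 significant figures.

8.06 × 10⁻⁴ s⁻²

ΔT = -5.7 K, ΔS = +3.26 psu (deep − shallow).
Δρ/ρ₀ = −αΔT + βΔS = 7.98 × 10⁻⁴ + 2.5754 × 10⁻³ = 3.3734 × 10⁻³, so Δρ ≈ 3.464 kg m⁻³.
N² = (g/ρ₀)·Δρ/Δz = g·(Δρ/ρ₀)/Δz = 9.8 × 3.3734 × 10⁻³ / 41 = 8.0632 × 10⁻⁴ s⁻² ≈ 8.06 × 10⁻⁴ s⁻².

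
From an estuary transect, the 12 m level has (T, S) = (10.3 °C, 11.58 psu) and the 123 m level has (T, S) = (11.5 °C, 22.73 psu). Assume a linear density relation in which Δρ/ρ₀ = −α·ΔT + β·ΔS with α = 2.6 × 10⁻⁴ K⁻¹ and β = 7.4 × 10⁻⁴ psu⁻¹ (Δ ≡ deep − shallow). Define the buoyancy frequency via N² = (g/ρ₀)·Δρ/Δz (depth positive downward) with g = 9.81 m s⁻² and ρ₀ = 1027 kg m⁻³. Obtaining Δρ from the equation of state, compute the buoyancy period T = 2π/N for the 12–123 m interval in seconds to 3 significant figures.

237 s

ΔT = +1.2 K, ΔS = +11.15 psu (deep − shallow).
Δρ/ρ₀ = −αΔT + βΔS = -3.12 × 10⁻⁴ + 8.251 × 10⁻³ = 7.939 × 10⁻³, so Δρ ≈ 8.153 kg m⁻³.
N² = (g/ρ₀)·Δρ/Δz = g·(Δρ/ρ₀)/Δz = 9.81 × 7.939 × 10⁻³ / 111 = 7.0164 × 10⁻⁴ s⁻².
N = √(7.0164 × 10⁻⁴) = 0.026488 rad s⁻¹ → T = 2π/N = 237.21 s ≈ 237 s.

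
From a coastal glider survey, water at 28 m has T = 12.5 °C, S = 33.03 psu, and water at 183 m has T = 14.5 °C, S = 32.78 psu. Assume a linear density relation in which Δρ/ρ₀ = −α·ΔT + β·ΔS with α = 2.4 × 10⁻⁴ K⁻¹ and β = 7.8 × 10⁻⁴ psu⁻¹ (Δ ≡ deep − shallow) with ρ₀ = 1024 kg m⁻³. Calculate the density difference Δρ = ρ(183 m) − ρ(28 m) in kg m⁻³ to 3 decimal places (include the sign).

-0.691 kg m⁻³

ΔT = +2.0 K, ΔS = -0.25 psu (deep − shallow).
Δρ/ρ₀ = −(2.4 × 10⁻⁴)(+2.0) + (7.8 × 10⁻⁴)(-0.25) = -6.75 × 10⁻⁴.
Δρ = 1024 × (-6.75 × 10⁻⁴) = -0.691 kg m⁻³.
Negative Δρ: lighter below, statically unstable.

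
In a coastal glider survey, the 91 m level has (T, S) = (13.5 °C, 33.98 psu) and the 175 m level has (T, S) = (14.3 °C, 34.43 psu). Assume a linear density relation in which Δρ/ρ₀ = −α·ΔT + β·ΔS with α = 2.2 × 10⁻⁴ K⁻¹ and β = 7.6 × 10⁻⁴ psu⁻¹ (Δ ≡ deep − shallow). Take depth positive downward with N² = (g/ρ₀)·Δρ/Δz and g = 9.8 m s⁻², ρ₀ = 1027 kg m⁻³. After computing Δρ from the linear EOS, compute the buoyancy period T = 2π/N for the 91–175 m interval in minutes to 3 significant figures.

23.8 min

ΔT = +0.8 K, ΔS = +0.45 psu (deep − shallow).
Δρ/ρ₀ = −αΔT + βΔS = -1.76 × 10⁻⁴ + 3.42 × 10⁻⁴ = 1.66 × 10⁻⁴, so Δρ ≈ 0.1705 kg m⁻³.
N² = (g/ρ₀)·Δρ/Δz = g·(Δρ/ρ₀)/Δz = 9.8 × 1.66 × 10⁻⁴ / 84 = 1.9367 × 10⁻⁵ s⁻².
N = √(1.9367 × 10⁻⁵) = 4.4008 × 10⁻³ rad s⁻¹ → T = 2π/N = 1.4277 × 10³ s = 23.795 min ≈ 23.8 min.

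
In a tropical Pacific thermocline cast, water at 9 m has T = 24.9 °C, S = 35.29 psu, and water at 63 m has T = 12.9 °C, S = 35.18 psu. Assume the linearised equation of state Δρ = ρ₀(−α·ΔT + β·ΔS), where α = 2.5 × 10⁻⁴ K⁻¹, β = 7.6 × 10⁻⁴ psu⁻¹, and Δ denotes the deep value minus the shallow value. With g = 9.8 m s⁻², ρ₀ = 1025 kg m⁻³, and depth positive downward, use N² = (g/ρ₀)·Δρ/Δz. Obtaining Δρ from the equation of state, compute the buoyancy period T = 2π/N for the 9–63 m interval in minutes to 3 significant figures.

ΔT = -12.0 K, ΔS = -0.11 psu (deep − shallow).
Δρ/ρ₀ = −αΔT + βΔS = 3.00 × 10⁻³ − 8.36 × 10⁻⁵ = 2.9164 × 10⁻³, so Δρ ≈ 2.989 kg m⁻³.
N² = (g/ρ₀)·Δρ/Δz = g·(Δρ/ρ₀)/Δz = 9.8 × 2.9164 × 10⁻³ / 54 = 5.2927 × 10⁻⁴ s⁻².
N = √(5.2927 × 10⁻⁴) = 0.023006 rad s⁻¹ → T = 2π/N = 273.11 s = 4.5518 min ≈ 4.55 min.

4.55 min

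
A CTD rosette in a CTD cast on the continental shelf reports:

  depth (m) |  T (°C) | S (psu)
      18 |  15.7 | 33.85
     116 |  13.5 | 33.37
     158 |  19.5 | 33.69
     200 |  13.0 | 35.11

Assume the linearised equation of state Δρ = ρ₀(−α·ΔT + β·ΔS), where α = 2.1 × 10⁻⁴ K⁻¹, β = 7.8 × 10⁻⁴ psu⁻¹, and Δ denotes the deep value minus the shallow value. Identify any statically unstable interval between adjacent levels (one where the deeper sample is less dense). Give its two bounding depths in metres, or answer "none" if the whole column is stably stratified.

116–158 m

Evaluate Δρ/ρ₀ = −αΔT + βΔS across each adjacent pair:
  18–116 m: −αΔT+βΔS = −(2.1 × 10⁻⁴)(-2.2)+(7.8 × 10⁻⁴)(-0.48) = 8.8 × 10⁻⁵ → stable
  116–158 m: −αΔT+βΔS = −(2.1 × 10⁻⁴)(+6.0)+(7.8 × 10⁻⁴)(+0.32) = -1.0 × 10⁻³ → UNSTABLE
  158–200 m: −αΔT+βΔS = −(2.1 × 10⁻⁴)(-6.5)+(7.8 × 10⁻⁴)(+1.42) = 2.5 × 10⁻³ → stable
The 116–158 m interval has Δρ < 0: lighter water underlies denser water.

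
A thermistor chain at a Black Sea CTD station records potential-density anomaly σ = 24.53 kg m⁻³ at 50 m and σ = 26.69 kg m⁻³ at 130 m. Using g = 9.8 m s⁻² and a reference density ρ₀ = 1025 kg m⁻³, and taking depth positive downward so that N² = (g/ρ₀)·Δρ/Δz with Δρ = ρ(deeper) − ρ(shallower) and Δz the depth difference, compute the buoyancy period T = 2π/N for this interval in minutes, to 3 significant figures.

6.52 min

Δρ = 1026.69 − 1024.53 = 2.16 kg m⁻³ over Δz = 130 − 50 = 80 m.
N² = (9.8/1025) × (2.16/80) = 2.5815 × 10⁻⁴ s⁻².
N = √(2.5815 × 10⁻⁴) = 0.016067 rad s⁻¹, so T = 2π/N = 391.06 s = 6.5177 min ≈ 6.52 min.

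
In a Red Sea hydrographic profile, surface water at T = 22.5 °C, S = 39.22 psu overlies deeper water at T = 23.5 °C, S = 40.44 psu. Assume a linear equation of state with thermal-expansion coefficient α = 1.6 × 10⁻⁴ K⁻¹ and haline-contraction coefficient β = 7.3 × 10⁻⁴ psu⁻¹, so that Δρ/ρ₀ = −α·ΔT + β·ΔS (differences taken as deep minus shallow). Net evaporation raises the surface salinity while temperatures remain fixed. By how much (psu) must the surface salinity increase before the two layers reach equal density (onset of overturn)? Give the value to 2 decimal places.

Neutral buoyancy requires −α(T_deep − T_surf) + β(S_deep − S_surf′) = 0.
S_surf′ = S_deep − (α/β)·ΔT = 40.44 − (1.6 × 10⁻⁴/7.3 × 10⁻⁴)·(+1.0) = 40.2208 psu.
Increase required: 40.2208 − 39.22 = 1.0008 psu.

1.00 psu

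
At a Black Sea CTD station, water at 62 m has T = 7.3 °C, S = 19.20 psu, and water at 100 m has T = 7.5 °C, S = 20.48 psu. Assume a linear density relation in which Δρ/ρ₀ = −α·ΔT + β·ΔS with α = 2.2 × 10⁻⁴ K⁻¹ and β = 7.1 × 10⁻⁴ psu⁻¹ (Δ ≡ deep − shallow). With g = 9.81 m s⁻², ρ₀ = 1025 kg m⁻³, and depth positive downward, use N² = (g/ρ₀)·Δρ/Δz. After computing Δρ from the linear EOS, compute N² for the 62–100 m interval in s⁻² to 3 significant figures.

ΔT = +0.2 K, ΔS = +1.28 psu (deep − shallow).
Δρ/ρ₀ = −αΔT + βΔS = -4.40 × 10⁻⁵ + 9.088 × 10⁻⁴ = 8.648 × 10⁻⁴, so Δρ ≈ 0.8864 kg m⁻³.
N² = (g/ρ₀)·Δρ/Δz = g·(Δρ/ρ₀)/Δz = 9.81 × 8.648 × 10⁻⁴ / 38 = 2.2325 × 10⁻⁴ s⁻² ≈ 2.23 × 10⁻⁴ s⁻².

2.23 × 10⁻⁴ s⁻²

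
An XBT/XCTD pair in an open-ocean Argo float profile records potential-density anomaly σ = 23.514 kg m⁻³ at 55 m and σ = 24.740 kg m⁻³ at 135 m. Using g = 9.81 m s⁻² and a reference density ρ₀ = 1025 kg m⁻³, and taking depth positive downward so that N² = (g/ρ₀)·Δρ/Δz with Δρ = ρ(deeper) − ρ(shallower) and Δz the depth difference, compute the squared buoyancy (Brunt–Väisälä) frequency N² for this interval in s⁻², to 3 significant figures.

Δρ = 1024.740 − 1023.514 = 1.226 kg m⁻³ over Δz = 135 − 55 = 80 m.
N² = (9.81/1025) × (1.226/80) = 1.4667 × 10⁻⁴ s⁻² ≈ 1.47 × 10⁻⁴ s⁻².

1.47 × 10⁻⁴ s⁻²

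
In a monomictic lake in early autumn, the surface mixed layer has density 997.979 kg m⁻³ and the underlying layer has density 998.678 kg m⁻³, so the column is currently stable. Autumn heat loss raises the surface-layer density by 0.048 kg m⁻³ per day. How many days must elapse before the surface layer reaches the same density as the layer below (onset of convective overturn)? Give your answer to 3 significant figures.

14.6 days

Density deficit of the surface layer: 998.678 − 997.979 = 0.699 kg m⁻³.
Required change = 0.699 / 0.048 = 14.6 days.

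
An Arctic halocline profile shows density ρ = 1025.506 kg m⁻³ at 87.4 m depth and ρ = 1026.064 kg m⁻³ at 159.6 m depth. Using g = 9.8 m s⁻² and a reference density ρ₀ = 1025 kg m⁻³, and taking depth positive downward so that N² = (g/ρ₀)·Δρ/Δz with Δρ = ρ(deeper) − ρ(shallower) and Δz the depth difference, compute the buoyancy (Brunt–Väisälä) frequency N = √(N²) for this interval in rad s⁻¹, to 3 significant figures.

8.60 × 10⁻³ rad s⁻¹

Δρ = 1026.064 − 1025.506 = 0.558 kg m⁻³ over Δz = 159.6 − 87.4 = 72.2 m.
N² = (9.8/1025) × (0.558/72.2) = 7.3892 × 10⁻⁵ s⁻².
N = √(7.3892 × 10⁻⁵) = 8.5960 × 10⁻³ rad s⁻¹ ≈ 8.60 × 10⁻³ rad s⁻¹.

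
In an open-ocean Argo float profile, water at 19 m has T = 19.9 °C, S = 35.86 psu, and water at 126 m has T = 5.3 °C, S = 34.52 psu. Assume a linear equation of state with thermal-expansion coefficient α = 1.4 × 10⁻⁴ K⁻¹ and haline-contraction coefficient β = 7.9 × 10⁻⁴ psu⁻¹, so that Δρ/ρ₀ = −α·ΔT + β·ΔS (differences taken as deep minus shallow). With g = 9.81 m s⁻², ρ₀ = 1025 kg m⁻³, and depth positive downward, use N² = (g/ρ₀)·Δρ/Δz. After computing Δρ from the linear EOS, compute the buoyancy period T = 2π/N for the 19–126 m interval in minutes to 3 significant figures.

11.0 min

ΔT = -14.6 K, ΔS = -1.34 psu (deep − shallow).
Δρ/ρ₀ = −αΔT + βΔS = 2.044 × 10⁻³ − 1.0586 × 10⁻³ = 9.854 × 10⁻⁴, so Δρ ≈ 1.010 kg m⁻³.
N² = (g/ρ₀)·Δρ/Δz = g·(Δρ/ρ₀)/Δz = 9.81 × 9.854 × 10⁻⁴ / 107 = 9.0344 × 10⁻⁵ s⁻².
N = √(9.0344 × 10⁻⁵) = 9.5049 × 10⁻³ rad s⁻¹ → T = 2π/N = 661.05 s = 11.018 min ≈ 11.0 min.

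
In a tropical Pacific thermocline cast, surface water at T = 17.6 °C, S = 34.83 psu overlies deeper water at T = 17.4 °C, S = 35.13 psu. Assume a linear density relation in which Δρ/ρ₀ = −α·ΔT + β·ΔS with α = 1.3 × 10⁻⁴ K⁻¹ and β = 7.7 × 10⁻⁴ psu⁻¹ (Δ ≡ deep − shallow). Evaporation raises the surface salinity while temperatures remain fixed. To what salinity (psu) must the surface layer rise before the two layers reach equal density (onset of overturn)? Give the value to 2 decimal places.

Neutral buoyancy requires −α(T_deep − T_surf) + β(S_deep − S_surf′) = 0.
S_surf′ = S_deep − (α/β)·ΔT = 35.13 − (1.3 × 10⁻⁴/7.7 × 10⁻⁴)·(-0.2) = 35.1638 psu.
Increase required: 35.1638 − 34.83 = 0.3338 psu.

35.16 psu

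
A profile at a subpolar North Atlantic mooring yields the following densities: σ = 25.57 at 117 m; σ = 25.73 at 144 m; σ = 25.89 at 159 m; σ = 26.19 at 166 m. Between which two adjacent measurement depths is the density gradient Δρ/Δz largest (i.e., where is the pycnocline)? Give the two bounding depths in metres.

Compute the density gradient over each adjacent pair:
  117–144 m: Δρ/Δz = 0.16/27 = 5.9 × 10⁻³ kg m⁻⁴
  144–159 m: Δρ/Δz = 0.16/15 = 0.011 kg m⁻⁴
  159–166 m: Δρ/Δz = 0.30/7 = 0.043 kg m⁻⁴
The largest gradient is in the 159–166 m interval — the pycnocline.

159–166 m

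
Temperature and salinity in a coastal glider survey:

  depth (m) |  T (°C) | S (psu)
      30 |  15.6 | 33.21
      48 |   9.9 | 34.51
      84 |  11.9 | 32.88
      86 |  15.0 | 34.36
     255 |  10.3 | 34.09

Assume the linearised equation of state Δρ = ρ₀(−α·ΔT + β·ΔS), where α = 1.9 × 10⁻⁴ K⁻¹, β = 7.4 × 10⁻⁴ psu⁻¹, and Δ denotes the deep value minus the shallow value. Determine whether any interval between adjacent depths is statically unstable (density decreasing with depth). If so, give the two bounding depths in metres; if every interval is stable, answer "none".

48–84 m

Evaluate Δρ/ρ₀ = −αΔT + βΔS across each adjacent pair:
  30–48 m: −αΔT+βΔS = −(1.9 × 10⁻⁴)(-5.7)+(7.4 × 10⁻⁴)(+1.30) = 2.0 × 10⁻³ → stable
  48–84 m: −αΔT+βΔS = −(1.9 × 10⁻⁴)(+2.0)+(7.4 × 10⁻⁴)(-1.63) = -1.6 × 10⁻³ → UNSTABLE
  84–86 m: −αΔT+βΔS = −(1.9 × 10⁻⁴)(+3.1)+(7.4 × 10⁻⁴)(+1.48) = 5.1 × 10⁻⁴ → stable
  86–255 m: −αΔT+βΔS = −(1.9 × 10⁻⁴)(-4.7)+(7.4 × 10⁻⁴)(-0.27) = 6.9 × 10⁻⁴ → stable
The 48–84 m interval has Δρ < 0: lighter water underlies denser water.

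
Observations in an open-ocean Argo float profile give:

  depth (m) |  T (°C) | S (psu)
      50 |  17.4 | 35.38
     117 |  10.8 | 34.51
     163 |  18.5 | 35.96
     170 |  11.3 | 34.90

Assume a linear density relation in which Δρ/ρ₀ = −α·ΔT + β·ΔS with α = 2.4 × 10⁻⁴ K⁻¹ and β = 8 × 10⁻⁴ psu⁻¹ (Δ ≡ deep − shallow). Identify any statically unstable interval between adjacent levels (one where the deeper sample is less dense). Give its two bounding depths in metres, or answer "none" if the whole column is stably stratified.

117–163 m

Evaluate Δρ/ρ₀ = −αΔT + βΔS across each adjacent pair:
  50–117 m: −αΔT+βΔS = −(2.4 × 10⁻⁴)(-6.6)+(8 × 10⁻⁴)(-0.87) = 8.9 × 10⁻⁴ → stable
  117–163 m: −αΔT+βΔS = −(2.4 × 10⁻⁴)(+7.7)+(8 × 10⁻⁴)(+1.45) = -6.9 × 10⁻⁴ → UNSTABLE
  163–170 m: −αΔT+βΔS = −(2.4 × 10⁻⁴)(-7.2)+(8 × 10⁻⁴)(-1.06) = 8.8 × 10⁻⁴ → stable
The 117–163 m interval has Δρ < 0: lighter water underlies denser water.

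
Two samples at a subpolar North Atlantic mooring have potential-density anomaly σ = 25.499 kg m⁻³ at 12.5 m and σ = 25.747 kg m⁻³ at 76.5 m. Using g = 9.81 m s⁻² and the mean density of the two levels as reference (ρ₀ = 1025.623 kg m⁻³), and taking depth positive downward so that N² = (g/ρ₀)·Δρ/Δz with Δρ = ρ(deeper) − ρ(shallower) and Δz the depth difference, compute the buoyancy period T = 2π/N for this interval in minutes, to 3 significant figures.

17.2 min

Δρ = 1025.747 − 1025.499 = 0.248 kg m⁻³ over Δz = 76.5 − 12.5 = 64 m.
N² = (9.81/1025.623) × (0.248/64) = 3.7064 × 10⁻⁵ s⁻².
N = √(3.7064 × 10⁻⁵) = 6.0880 × 10⁻³ rad s⁻¹, so T = 2π/N = 1.0321 × 10³ s = 17.202 min ≈ 17.2 min.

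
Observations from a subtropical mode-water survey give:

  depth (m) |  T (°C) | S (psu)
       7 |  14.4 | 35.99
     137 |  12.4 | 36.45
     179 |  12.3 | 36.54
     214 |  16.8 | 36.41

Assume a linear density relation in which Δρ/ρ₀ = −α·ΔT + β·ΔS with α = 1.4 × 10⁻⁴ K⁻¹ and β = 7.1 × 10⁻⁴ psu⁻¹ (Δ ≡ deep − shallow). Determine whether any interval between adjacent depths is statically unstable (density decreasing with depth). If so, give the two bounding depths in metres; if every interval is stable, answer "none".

Evaluate Δρ/ρ₀ = −αΔT + βΔS across each adjacent pair:
  7–137 m: −αΔT+βΔS = −(1.4 × 10⁻⁴)(-2.0)+(7.1 × 10⁻⁴)(+0.46) = 6.1 × 10⁻⁴ → stable
  137–179 m: −αΔT+βΔS = −(1.4 × 10⁻⁴)(-0.1)+(7.1 × 10⁻⁴)(+0.09) = 7.8 × 10⁻⁵ → stable
  179–214 m: −αΔT+βΔS = −(1.4 × 10⁻⁴)(+4.5)+(7.1 × 10⁻⁴)(-0.13) = -7.2 × 10⁻⁴ → UNSTABLE
The 179–214 m interval has Δρ < 0: lighter water underlies denser water.

179–214 m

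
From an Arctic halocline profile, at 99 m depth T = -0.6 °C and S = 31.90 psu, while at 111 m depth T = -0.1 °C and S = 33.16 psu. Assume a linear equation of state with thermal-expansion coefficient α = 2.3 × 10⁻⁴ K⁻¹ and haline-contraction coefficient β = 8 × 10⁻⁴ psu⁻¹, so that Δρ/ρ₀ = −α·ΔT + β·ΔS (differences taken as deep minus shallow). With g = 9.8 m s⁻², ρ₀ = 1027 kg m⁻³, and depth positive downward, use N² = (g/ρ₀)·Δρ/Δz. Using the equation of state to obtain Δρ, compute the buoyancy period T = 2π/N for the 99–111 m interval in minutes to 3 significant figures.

3.88 min

ΔT = +0.5 K, ΔS = +1.26 psu (deep − shallow).
Δρ/ρ₀ = −αΔT + βΔS = -1.15 × 10⁻⁴ + 1.008 × 10⁻³ = 8.93 × 10⁻⁴, so Δρ ≈ 0.9171 kg m⁻³.
N² = (g/ρ₀)·Δρ/Δz = g·(Δρ/ρ₀)/Δz = 9.8 × 8.93 × 10⁻⁴ / 12 = 7.2928 × 10⁻⁴ s⁻².
N = √(7.2928 × 10⁻⁴) = 0.027005 rad s⁻¹ → T = 2π/N = 232.67 s = 3.8778 min ≈ 3.88 min.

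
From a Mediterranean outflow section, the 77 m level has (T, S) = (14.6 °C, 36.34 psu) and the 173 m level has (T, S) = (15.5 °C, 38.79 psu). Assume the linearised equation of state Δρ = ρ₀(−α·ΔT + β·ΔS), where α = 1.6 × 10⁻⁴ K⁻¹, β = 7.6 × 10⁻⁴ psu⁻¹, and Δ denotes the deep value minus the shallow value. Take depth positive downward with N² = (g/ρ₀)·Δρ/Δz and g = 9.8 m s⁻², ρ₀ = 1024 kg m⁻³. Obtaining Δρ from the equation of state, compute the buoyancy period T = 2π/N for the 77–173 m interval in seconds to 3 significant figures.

474 s

ΔT = +0.9 K, ΔS = +2.45 psu (deep − shallow).
Δρ/ρ₀ = −αΔT + βΔS = -1.44 × 10⁻⁴ + 1.862 × 10⁻³ = 1.718 × 10⁻³, so Δρ ≈ 1.759 kg m⁻³.
N² = (g/ρ₀)·Δρ/Δz = g·(Δρ/ρ₀)/Δz = 9.8 × 1.718 × 10⁻³ / 96 = 1.7538 × 10⁻⁴ s⁻².
N = √(1.7538 × 10⁻⁴) = 0.013243 rad s⁻¹ → T = 2π/N = 474.45 s ≈ 474 s.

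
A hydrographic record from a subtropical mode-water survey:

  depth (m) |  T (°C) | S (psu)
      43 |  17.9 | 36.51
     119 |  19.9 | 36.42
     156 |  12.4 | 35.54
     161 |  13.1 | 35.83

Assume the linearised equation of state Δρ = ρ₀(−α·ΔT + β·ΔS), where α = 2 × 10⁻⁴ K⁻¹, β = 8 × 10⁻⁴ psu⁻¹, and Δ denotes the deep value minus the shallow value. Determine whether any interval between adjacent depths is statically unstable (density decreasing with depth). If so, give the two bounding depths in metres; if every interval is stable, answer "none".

43–119 m

Evaluate Δρ/ρ₀ = −αΔT + βΔS across each adjacent pair:
  43–119 m: −αΔT+βΔS = −(2 × 10⁻⁴)(+2.0)+(8 × 10⁻⁴)(-0.09) = -4.7 × 10⁻⁴ → UNSTABLE
  119–156 m: −αΔT+βΔS = −(2 × 10⁻⁴)(-7.5)+(8 × 10⁻⁴)(-0.88) = 8.0 × 10⁻⁴ → stable
  156–161 m: −αΔT+βΔS = −(2 × 10⁻⁴)(+0.7)+(8 × 10⁻⁴)(+0.29) = 9.2 × 10⁻⁵ → stable
The 43–119 m interval has Δρ < 0: lighter water underlies denser water.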